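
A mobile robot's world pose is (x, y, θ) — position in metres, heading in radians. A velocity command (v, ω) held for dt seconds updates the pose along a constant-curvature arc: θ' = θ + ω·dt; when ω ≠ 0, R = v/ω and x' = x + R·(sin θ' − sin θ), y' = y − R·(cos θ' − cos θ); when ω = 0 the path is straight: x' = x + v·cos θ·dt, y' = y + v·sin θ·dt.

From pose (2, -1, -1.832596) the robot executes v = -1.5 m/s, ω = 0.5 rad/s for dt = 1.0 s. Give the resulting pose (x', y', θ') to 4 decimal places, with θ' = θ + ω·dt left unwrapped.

θ' = -1.8326 + 0.5·1.0 = -1.3326
R = v/ω = -1.5/0.5 = -3.0000
x' = 2 + -3.0000·(sin -1.3326 − sin -1.8326) = 2.0175
y' = -1 − -3.0000·(cos -1.3326 − cos -1.8326) = 0.4843

(2.0175, 0.4843, -1.3326)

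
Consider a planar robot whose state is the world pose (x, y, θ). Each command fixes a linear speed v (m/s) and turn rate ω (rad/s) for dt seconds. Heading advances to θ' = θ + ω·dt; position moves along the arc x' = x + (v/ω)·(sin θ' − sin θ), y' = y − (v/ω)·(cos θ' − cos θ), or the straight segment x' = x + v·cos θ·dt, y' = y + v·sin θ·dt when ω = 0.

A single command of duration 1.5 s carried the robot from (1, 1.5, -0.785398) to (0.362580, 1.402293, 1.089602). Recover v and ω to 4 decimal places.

v = -0.5000, ω = 1.2500

Δθ = 1.089602 − -0.785398 = 1.875000
ω = Δθ/dt = 1.875000/1.5 = 1.2500
R = Δx/(sin θ' − sin θ) = -0.4000
v = R·ω = -0.4000·1.2500 = -0.5000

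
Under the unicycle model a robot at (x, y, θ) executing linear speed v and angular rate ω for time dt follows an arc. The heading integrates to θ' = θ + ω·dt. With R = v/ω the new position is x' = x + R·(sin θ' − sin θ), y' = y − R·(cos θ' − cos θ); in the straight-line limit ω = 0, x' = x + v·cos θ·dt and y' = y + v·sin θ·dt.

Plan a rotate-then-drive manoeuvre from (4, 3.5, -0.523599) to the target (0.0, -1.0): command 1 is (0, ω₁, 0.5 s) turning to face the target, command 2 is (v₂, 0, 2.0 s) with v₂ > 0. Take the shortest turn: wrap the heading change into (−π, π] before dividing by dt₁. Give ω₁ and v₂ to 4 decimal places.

heading to target = atan2(-1−3.5, 0−4) = -2.2974
Δθ = wrap(-2.2974 − -0.5236) = -1.7738; ω₁ = Δθ/dt₁ = -3.5477
distance = √((0−4)² + (-1−3.5)²) = 6.0208; v₂ = distance/dt₂ = 3.0104

ω₁ = -3.5477, v₂ = 3.0104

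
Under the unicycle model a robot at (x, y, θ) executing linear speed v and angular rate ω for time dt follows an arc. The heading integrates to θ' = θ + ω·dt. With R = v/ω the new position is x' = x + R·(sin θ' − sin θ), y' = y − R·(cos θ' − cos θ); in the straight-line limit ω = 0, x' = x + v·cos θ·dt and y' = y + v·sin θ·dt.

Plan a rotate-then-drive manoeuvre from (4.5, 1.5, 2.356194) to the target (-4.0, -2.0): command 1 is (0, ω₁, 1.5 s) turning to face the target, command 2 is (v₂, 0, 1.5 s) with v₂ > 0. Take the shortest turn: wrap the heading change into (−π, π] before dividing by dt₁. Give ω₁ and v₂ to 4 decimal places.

ω₁ = 0.7840, v₂ = 6.1283

heading to target = atan2(-2−1.5, -4−4.5) = -2.7510
Δθ = wrap(-2.7510 − 2.3562) = 1.1760; ω₁ = Δθ/dt₁ = 0.7840
distance = √((-4−4.5)² + (-2−1.5)²) = 9.1924; v₂ = distance/dt₂ = 6.1283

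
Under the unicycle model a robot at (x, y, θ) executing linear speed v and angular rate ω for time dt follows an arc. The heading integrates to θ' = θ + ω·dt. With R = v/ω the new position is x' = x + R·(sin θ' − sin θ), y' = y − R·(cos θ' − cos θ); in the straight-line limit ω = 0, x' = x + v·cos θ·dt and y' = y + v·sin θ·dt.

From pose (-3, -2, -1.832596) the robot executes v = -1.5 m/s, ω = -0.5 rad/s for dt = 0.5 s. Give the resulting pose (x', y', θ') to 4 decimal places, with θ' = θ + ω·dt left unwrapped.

(-2.7178, -1.3072, -2.0826)

θ' = -1.8326 + -0.5·0.5 = -2.0826
R = v/ω = -1.5/-0.5 = 3.0000
x' = -3 + 3.0000·(sin -2.0826 − sin -1.8326) = -2.7178
y' = -2 − 3.0000·(cos -2.0826 − cos -1.8326) = -1.3072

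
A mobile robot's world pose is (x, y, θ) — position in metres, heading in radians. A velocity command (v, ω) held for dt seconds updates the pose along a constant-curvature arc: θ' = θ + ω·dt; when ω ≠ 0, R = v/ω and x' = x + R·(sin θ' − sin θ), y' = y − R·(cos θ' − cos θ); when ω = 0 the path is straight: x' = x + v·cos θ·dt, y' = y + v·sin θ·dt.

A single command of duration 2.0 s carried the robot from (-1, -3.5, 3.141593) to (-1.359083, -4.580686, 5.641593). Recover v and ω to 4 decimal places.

v = 0.7500, ω = 1.2500

Δθ = 5.641593 − 3.141593 = 2.500000
ω = Δθ/dt = 2.500000/2.0 = 1.2500
R = −Δy/(cos θ' − cos θ) = 0.6000
v = R·ω = 0.6000·1.2500 = 0.7500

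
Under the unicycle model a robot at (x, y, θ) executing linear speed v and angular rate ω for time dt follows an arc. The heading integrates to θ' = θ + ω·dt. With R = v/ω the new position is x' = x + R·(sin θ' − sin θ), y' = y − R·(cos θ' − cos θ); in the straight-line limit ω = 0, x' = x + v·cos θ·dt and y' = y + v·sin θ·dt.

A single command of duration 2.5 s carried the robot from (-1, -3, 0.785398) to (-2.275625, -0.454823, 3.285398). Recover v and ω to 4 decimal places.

v = 1.5000, ω = 1.0000

Δθ = 3.285398 − 0.785398 = 2.500000
ω = Δθ/dt = 2.500000/2.5 = 1.0000
R = −Δy/(cos θ' − cos θ) = 1.5000
v = R·ω = 1.5000·1.0000 = 1.5000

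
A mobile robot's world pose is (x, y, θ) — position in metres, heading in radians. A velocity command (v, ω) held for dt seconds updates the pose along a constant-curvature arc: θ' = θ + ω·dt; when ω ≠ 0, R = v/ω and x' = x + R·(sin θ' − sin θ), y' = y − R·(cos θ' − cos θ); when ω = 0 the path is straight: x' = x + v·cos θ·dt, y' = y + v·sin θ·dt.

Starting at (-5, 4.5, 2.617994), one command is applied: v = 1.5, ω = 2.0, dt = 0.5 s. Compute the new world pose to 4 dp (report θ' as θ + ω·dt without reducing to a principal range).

(-5.7189, 4.5170, 3.6180)

θ' = 2.6180 + 2.0·0.5 = 3.6180
R = v/ω = 1.5/2.0 = 0.7500
x' = -5 + 0.7500·(sin 3.6180 − sin 2.6180) = -5.7189
y' = 4.5 − 0.7500·(cos 3.6180 − cos 2.6180) = 4.5170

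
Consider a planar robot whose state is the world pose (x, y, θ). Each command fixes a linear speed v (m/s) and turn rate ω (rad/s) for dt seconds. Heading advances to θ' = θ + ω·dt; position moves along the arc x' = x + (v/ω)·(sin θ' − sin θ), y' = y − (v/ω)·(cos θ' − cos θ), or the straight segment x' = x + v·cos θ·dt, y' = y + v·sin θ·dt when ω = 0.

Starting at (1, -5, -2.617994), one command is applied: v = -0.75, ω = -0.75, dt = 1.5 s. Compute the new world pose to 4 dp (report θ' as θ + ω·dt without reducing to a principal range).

(2.0658, -5.0415, -3.7430)

θ' = -2.6180 + -0.75·1.5 = -3.7430
R = v/ω = -0.75/-0.75 = 1.0000
x' = 1 + 1.0000·(sin -3.7430 − sin -2.6180) = 2.0658
y' = -5 − 1.0000·(cos -3.7430 − cos -2.6180) = -5.0415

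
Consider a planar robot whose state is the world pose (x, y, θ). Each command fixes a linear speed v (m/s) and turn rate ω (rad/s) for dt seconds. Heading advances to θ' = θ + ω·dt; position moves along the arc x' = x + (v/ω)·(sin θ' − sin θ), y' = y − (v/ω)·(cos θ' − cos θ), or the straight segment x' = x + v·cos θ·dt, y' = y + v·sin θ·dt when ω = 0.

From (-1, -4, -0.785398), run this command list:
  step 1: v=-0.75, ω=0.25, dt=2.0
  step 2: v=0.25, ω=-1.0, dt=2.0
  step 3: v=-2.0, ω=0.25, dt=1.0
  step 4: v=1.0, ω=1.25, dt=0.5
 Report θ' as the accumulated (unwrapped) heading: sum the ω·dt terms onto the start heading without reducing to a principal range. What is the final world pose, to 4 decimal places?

(-1.1236, -2.4746, -1.4104)

step 1: θ'=-0.2854 (R=-3.0000) → pose (-2.2767, -3.2427, -0.2854)
step 2: θ'=-2.2854 (R=-0.2500) → pose (-2.1582, -3.6464, -2.2854)
step 3: θ'=-2.0354 (R=-8.0000) → pose (-1.0491, -1.9884, -2.0354)
step 4: θ'=-1.4104 (R=0.8000) → pose (-1.1236, -2.4746, -1.4104)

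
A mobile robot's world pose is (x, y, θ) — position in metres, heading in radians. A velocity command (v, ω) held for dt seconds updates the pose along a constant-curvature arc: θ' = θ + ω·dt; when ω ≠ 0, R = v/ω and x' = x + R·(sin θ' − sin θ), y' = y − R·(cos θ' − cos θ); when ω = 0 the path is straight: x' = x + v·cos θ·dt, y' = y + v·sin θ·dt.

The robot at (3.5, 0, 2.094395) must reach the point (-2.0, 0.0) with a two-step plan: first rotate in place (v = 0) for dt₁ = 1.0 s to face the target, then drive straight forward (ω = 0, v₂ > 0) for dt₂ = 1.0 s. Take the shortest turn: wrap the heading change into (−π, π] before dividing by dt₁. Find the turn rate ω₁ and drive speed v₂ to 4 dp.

heading to target = atan2(0−0, -2−3.5) = 3.1416
Δθ = wrap(3.1416 − 2.0944) = 1.0472; ω₁ = Δθ/dt₁ = 1.0472
distance = √((-2−3.5)² + (0−0)²) = 5.5000; v₂ = distance/dt₂ = 5.5000

ω₁ = 1.0472, v₂ = 5.5000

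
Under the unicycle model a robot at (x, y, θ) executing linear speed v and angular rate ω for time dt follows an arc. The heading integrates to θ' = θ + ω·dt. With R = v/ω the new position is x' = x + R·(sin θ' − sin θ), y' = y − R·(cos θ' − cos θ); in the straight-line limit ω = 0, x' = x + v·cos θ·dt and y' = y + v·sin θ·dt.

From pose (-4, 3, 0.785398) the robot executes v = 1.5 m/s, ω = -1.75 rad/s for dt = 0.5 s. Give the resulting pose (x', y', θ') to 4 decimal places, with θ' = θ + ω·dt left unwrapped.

(-3.3172, 3.2476, -0.0896)

θ' = 0.7854 + -1.75·0.5 = -0.0896
R = v/ω = 1.5/-1.75 = -0.8571
x' = -4 + -0.8571·(sin -0.0896 − sin 0.7854) = -3.3172
y' = 3 − -0.8571·(cos -0.0896 − cos 0.7854) = 3.2476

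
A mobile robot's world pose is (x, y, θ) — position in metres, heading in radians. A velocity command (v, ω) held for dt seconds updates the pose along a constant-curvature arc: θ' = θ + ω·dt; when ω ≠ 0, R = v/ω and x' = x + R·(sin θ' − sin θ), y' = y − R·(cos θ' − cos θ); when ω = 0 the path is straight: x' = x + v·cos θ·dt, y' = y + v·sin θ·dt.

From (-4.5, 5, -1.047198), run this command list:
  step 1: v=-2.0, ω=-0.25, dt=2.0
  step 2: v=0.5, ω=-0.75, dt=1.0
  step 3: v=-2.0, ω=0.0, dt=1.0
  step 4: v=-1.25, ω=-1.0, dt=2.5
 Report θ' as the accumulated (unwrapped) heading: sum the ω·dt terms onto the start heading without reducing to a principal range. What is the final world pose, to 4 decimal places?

step 1: θ'=-1.5472 (R=8.0000) → pose (-5.5696, 8.8112, -1.5472)
step 2: θ'=-2.2972 (R=-0.6667) → pose (-5.7377, 8.3527, -2.2972)
step 3: θ'=-2.2972 (straight) → pose (-4.4093, 9.8478, -2.2972)
step 4: θ'=-4.7972 (R=1.2500) → pose (-2.2293, 8.9117, -4.7972)

(-2.2293, 8.9117, -4.7972)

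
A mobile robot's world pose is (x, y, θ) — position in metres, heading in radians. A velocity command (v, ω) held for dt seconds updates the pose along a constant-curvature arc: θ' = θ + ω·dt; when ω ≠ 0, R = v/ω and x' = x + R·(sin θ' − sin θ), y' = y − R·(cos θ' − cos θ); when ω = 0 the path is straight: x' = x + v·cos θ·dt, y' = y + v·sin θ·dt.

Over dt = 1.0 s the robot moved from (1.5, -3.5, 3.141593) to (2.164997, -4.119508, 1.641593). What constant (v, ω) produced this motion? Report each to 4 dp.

v = -1.0000, ω = -1.5000

Δθ = 1.641593 − 3.141593 = -1.500000
ω = Δθ/dt = -1.500000/1.0 = -1.5000
R = Δx/(sin θ' − sin θ) = 0.6667
v = R·ω = 0.6667·-1.5000 = -1.0000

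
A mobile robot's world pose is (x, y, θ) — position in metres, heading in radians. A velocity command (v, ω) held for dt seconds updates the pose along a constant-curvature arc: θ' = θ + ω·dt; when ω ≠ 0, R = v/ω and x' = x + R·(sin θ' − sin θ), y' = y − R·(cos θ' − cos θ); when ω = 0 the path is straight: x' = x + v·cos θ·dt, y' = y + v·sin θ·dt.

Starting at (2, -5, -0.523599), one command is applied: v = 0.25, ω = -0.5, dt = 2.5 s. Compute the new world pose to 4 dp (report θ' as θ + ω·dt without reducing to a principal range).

θ' = -0.5236 + -0.5·2.5 = -1.7736
R = v/ω = 0.25/-0.5 = -0.5000
x' = 2 + -0.5000·(sin -1.7736 − sin -0.5236) = 2.2398
y' = -5 − -0.5000·(cos -1.7736 − cos -0.5236) = -5.5337

(2.2398, -5.5337, -1.7736)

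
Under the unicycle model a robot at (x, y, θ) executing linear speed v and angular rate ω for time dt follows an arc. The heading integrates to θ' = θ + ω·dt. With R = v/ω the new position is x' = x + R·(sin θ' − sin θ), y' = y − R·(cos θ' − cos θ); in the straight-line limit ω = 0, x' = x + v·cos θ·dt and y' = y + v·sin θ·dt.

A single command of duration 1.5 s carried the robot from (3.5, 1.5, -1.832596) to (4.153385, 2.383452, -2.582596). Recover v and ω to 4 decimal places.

v = -0.7500, ω = -0.5000

Δθ = -2.582596 − -1.832596 = -0.750000
ω = Δθ/dt = -0.750000/1.5 = -0.5000
R = −Δy/(cos θ' − cos θ) = 1.5000
v = R·ω = 1.5000·-0.5000 = -0.7500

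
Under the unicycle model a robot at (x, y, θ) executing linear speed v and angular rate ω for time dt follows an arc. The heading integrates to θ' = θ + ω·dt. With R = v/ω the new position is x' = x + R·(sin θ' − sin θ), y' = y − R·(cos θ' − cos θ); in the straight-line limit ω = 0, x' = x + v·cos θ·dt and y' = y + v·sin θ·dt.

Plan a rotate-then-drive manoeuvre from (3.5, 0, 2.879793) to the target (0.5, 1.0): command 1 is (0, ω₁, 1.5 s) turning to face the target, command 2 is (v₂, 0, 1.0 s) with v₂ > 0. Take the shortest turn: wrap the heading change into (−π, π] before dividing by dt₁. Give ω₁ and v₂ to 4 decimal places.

heading to target = atan2(1−0, 0.5−3.5) = 2.8198
Δθ = wrap(2.8198 − 2.8798) = -0.0600; ω₁ = Δθ/dt₁ = -0.0400
distance = √((0.5−3.5)² + (1−0)²) = 3.1623; v₂ = distance/dt₂ = 3.1623

ω₁ = -0.0400, v₂ = 3.1623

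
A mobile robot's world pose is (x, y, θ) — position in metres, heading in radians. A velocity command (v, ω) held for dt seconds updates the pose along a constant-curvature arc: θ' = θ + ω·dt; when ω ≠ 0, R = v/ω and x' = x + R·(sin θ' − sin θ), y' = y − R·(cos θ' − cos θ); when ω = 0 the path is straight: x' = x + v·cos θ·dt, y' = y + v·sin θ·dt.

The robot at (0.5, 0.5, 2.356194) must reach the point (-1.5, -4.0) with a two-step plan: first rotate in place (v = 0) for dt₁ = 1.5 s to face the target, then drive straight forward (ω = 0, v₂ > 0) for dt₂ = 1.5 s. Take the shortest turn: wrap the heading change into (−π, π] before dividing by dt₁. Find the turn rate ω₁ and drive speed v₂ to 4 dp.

ω₁ = 1.2920, v₂ = 3.2830

heading to target = atan2(-4−0.5, -1.5−0.5) = -1.9890
Δθ = wrap(-1.9890 − 2.3562) = 1.9380; ω₁ = Δθ/dt₁ = 1.2920
distance = √((-1.5−0.5)² + (-4−0.5)²) = 4.9244; v₂ = distance/dt₂ = 3.2830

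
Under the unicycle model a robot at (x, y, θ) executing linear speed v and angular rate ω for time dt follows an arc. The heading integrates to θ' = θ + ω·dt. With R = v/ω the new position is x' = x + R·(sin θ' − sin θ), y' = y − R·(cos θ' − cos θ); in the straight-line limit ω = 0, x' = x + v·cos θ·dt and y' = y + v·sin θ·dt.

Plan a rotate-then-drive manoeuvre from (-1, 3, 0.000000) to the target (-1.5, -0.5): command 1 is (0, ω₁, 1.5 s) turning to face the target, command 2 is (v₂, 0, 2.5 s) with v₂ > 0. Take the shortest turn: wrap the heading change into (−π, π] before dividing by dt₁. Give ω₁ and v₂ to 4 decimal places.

ω₁ = -1.1418, v₂ = 1.4142

heading to target = atan2(-0.5−3, -1.5−-1) = -1.7127
Δθ = wrap(-1.7127 − 0.0000) = -1.7127; ω₁ = Δθ/dt₁ = -1.1418
distance = √((-1.5−-1)² + (-0.5−3)²) = 3.5355; v₂ = distance/dt₂ = 1.4142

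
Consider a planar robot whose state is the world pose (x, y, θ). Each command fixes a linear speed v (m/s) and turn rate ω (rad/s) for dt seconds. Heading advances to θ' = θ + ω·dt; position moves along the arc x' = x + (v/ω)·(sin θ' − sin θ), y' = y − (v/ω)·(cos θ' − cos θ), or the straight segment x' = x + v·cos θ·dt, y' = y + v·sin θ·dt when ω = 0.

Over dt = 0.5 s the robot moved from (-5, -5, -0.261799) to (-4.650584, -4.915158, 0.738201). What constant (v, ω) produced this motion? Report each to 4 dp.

v = 0.7500, ω = 2.0000

Δθ = 0.738201 − -0.261799 = 1.000000
ω = Δθ/dt = 1.000000/0.5 = 2.0000
R = Δx/(sin θ' − sin θ) = 0.3750
v = R·ω = 0.3750·2.0000 = 0.7500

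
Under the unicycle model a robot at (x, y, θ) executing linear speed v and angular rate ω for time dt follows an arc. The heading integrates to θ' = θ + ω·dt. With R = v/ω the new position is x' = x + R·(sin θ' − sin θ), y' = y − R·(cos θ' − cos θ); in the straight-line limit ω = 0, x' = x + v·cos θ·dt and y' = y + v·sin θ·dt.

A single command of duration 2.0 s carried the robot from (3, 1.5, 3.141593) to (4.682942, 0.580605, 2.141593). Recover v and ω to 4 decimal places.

v = -1.0000, ω = -0.5000

Δθ = 2.141593 − 3.141593 = -1.000000
ω = Δθ/dt = -1.000000/2.0 = -0.5000
R = Δx/(sin θ' − sin θ) = 2.0000
v = R·ω = 2.0000·-0.5000 = -1.0000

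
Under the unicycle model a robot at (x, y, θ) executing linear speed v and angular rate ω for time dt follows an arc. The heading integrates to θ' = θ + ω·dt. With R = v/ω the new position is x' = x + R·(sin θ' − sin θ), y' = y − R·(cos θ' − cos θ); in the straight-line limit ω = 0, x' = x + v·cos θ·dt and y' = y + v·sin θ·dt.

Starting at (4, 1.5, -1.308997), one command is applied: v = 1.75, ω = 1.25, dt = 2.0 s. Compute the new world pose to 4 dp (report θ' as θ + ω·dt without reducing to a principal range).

(6.6525, 1.3433, 1.1910)

θ' = -1.3090 + 1.25·2.0 = 1.1910
R = v/ω = 1.75/1.25 = 1.4000
x' = 4 + 1.4000·(sin 1.1910 − sin -1.3090) = 6.6525
y' = 1.5 − 1.4000·(cos 1.1910 − cos -1.3090) = 1.3433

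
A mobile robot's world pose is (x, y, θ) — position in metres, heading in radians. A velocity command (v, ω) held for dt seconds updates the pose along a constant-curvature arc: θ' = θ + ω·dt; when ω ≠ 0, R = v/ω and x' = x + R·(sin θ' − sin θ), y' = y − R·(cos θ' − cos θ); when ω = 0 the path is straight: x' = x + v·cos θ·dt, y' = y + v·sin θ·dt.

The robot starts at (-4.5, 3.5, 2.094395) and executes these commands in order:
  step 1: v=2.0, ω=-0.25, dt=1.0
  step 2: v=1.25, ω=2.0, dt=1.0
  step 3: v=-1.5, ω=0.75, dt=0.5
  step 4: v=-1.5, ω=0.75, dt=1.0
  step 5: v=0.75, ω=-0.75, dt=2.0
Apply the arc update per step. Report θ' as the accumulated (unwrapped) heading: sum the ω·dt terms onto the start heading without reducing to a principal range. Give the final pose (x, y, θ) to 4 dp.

(-6.2836, 6.4799, 3.4694)

step 1: θ'=1.8444 (R=-8.0000) → pose (-5.2742, 5.3384, 1.8444)
step 2: θ'=3.8444 (R=0.6250) → pose (-6.2800, 5.6464, 3.8444)
step 3: θ'=4.2194 (R=-2.0000) → pose (-5.8108, 6.2260, 4.2194)
step 4: θ'=4.9694 (R=-2.0000) → pose (-5.6384, 7.6809, 4.9694)
step 5: θ'=3.4694 (R=-1.0000) → pose (-6.2836, 6.4799, 3.4694)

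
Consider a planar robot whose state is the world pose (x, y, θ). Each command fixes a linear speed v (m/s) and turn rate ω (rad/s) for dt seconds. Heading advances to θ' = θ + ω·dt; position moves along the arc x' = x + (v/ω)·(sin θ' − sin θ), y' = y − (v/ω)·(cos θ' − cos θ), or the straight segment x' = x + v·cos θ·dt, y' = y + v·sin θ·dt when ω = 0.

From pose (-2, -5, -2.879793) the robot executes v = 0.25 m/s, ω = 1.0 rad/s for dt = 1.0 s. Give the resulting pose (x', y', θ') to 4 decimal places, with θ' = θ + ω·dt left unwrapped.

(-2.1735, -5.1655, -1.8798)

θ' = -2.8798 + 1.0·1.0 = -1.8798
R = v/ω = 0.25/1.0 = 0.2500
x' = -2 + 0.2500·(sin -1.8798 − sin -2.8798) = -2.1735
y' = -5 − 0.2500·(cos -1.8798 − cos -2.8798) = -5.1655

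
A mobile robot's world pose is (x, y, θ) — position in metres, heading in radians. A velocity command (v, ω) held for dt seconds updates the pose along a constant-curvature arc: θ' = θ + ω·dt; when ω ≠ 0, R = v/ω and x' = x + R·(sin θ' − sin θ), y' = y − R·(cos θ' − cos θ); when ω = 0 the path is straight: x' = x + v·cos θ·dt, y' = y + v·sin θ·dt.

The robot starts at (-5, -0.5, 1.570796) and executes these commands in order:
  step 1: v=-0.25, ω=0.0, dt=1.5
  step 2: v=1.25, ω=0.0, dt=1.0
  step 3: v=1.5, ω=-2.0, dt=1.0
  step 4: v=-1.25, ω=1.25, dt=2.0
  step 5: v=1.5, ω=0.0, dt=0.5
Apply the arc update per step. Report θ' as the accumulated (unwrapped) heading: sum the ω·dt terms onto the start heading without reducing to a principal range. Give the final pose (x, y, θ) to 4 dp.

step 1: θ'=1.5708 (straight) → pose (-5.0000, -0.8750, 1.5708)
step 2: θ'=1.5708 (straight) → pose (-5.0000, 0.3750, 1.5708)
step 3: θ'=-0.4292 (R=-0.7500) → pose (-3.9379, 1.0570, -0.4292)
step 4: θ'=2.0708 (R=-1.0000) → pose (-5.2316, -0.3317, 2.0708)
step 5: θ'=2.0708 (straight) → pose (-5.5912, 0.3264, 2.0708)

(-5.5912, 0.3264, 2.0708)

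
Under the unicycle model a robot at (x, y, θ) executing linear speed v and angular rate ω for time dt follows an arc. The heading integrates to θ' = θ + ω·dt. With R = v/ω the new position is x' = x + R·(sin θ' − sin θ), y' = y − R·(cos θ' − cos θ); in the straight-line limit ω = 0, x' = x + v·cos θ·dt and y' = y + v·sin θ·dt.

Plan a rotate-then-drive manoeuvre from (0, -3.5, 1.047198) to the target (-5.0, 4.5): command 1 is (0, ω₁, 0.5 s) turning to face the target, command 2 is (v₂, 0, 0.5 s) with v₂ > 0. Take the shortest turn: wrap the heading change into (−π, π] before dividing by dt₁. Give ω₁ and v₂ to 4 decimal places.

ω₁ = 2.1644, v₂ = 18.8680

heading to target = atan2(4.5−-3.5, -5−0) = 2.1294
Δθ = wrap(2.1294 − 1.0472) = 1.0822; ω₁ = Δθ/dt₁ = 2.1644
distance = √((-5−0)² + (4.5−-3.5)²) = 9.4340; v₂ = distance/dt₂ = 18.8680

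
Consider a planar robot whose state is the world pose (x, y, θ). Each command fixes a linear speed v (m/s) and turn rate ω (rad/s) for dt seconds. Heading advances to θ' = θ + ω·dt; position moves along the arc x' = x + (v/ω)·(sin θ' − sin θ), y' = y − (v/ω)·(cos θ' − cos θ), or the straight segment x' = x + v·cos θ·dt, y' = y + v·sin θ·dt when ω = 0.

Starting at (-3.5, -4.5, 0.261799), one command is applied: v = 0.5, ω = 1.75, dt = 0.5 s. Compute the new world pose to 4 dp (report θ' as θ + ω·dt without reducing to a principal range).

(-3.3147, -4.3442, 1.1368)

θ' = 0.2618 + 1.75·0.5 = 1.1368
R = v/ω = 0.5/1.75 = 0.2857
x' = -3.5 + 0.2857·(sin 1.1368 − sin 0.2618) = -3.3147
y' = -4.5 − 0.2857·(cos 1.1368 − cos 0.2618) = -4.3442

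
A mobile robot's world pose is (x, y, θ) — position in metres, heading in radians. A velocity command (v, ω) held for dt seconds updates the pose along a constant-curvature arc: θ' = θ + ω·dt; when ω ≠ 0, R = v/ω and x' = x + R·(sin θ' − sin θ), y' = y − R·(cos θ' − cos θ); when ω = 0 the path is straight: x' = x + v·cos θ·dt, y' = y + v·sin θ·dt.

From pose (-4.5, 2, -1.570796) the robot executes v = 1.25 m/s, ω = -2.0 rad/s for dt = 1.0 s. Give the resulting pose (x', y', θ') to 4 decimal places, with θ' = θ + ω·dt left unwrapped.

(-5.3851, 1.4317, -3.5708)

θ' = -1.5708 + -2.0·1.0 = -3.5708
R = v/ω = 1.25/-2.0 = -0.6250
x' = -4.5 + -0.6250·(sin -3.5708 − sin -1.5708) = -5.3851
y' = 2 − -0.6250·(cos -3.5708 − cos -1.5708) = 1.4317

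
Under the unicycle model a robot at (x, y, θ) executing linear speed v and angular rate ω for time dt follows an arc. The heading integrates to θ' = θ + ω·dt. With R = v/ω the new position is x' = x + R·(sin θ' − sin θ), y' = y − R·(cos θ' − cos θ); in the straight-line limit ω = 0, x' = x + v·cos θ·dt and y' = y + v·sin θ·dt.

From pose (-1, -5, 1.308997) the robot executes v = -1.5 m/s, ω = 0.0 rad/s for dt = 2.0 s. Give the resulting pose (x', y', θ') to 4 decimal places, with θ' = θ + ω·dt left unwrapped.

(-1.7765, -7.8978, 1.3090)

θ' = 1.3090 + 0.0·2.0 = 1.3090
ω = 0 → straight: x' = -1 + -1.5·cos(1.3090)·2.0 = -1.7765
y' = -5 + -1.5·sin(1.3090)·2.0 = -7.8978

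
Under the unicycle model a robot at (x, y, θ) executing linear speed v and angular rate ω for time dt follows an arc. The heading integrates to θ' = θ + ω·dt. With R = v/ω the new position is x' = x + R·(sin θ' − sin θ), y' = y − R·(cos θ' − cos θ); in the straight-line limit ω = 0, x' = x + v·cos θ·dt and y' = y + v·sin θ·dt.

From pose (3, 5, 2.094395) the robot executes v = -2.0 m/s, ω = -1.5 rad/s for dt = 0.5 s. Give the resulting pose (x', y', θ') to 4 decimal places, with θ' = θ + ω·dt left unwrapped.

(3.1446, 4.0340, 1.3444)

θ' = 2.0944 + -1.5·0.5 = 1.3444
R = v/ω = -2.0/-1.5 = 1.3333
x' = 3 + 1.3333·(sin 1.3444 − sin 2.0944) = 3.1446
y' = 5 − 1.3333·(cos 1.3444 − cos 2.0944) = 4.0340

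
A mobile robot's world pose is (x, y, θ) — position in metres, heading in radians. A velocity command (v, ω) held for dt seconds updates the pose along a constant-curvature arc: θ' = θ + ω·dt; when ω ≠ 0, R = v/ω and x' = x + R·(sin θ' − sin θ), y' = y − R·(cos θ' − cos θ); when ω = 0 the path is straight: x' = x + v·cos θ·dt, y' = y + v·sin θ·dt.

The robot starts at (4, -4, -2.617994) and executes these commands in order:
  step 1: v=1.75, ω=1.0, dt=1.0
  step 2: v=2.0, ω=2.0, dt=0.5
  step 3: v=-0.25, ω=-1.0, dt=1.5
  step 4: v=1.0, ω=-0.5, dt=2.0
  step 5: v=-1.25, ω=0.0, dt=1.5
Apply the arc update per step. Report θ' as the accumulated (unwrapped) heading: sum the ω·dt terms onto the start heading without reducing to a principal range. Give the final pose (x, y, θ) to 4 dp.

step 1: θ'=-1.6180 (R=1.7500) → pose (3.1269, -5.4330, -1.6180)
step 2: θ'=-0.6180 (R=1.0000) → pose (3.5464, -6.2952, -0.6180)
step 3: θ'=-2.1180 (R=0.2500) → pose (3.4778, -5.9614, -2.1180)
step 4: θ'=-3.1180 (R=-2.0000) → pose (1.8170, -6.9202, -3.1180)
step 5: θ'=-3.1180 (straight) → pose (3.6915, -6.8760, -3.1180)

(3.6915, -6.8760, -3.1180)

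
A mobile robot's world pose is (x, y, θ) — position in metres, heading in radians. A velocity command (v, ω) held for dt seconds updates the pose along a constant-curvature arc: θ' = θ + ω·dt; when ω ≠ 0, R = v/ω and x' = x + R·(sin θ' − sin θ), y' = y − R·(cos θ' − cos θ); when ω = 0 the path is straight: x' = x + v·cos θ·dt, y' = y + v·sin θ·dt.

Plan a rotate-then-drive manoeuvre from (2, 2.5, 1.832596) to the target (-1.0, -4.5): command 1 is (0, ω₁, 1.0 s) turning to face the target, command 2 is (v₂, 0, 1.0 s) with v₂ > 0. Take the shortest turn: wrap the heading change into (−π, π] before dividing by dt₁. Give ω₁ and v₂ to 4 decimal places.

ω₁ = 2.4749, v₂ = 7.6158

heading to target = atan2(-4.5−2.5, -1−2) = -1.9757
Δθ = wrap(-1.9757 − 1.8326) = 2.4749; ω₁ = Δθ/dt₁ = 2.4749
distance = √((-1−2)² + (-4.5−2.5)²) = 7.6158; v₂ = distance/dt₂ = 7.6158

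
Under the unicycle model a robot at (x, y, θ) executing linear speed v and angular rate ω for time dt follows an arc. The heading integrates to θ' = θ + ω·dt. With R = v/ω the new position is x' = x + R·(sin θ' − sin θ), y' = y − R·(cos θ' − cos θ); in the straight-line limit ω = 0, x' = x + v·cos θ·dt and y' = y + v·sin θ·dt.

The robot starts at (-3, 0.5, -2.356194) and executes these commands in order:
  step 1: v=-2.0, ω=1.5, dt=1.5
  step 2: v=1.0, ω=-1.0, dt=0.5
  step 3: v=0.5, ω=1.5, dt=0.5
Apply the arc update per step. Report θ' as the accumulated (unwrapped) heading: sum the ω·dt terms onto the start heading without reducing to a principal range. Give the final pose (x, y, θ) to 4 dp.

step 1: θ'=-0.1062 (R=-1.3333) → pose (-3.8015, 2.7686, -0.1062)
step 2: θ'=-0.6062 (R=-1.0000) → pose (-3.3377, 2.5961, -0.6062)
step 3: θ'=0.1438 (R=0.3333) → pose (-3.1000, 2.5401, 0.1438)

(-3.1000, 2.5401, 0.1438)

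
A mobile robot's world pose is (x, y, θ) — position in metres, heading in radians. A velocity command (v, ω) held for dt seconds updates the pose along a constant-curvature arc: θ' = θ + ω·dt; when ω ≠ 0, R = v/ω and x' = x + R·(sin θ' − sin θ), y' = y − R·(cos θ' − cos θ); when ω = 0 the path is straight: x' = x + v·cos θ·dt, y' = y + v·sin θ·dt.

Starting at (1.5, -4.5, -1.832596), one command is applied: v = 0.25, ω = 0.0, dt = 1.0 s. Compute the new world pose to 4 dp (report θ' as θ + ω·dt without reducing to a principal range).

(1.4353, -4.7415, -1.8326)

θ' = -1.8326 + 0.0·1.0 = -1.8326
ω = 0 → straight: x' = 1.5 + 0.25·cos(-1.8326)·1.0 = 1.4353
y' = -4.5 + 0.25·sin(-1.8326)·1.0 = -4.7415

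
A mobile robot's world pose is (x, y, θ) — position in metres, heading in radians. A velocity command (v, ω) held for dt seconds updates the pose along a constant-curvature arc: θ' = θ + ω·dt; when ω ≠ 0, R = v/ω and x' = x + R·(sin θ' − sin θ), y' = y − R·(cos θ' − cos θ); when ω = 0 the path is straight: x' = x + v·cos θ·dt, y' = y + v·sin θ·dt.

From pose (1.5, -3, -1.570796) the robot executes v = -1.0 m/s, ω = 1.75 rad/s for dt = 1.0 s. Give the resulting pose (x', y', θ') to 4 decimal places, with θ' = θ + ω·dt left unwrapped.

(0.8267, -2.4377, 0.1792)

θ' = -1.5708 + 1.75·1.0 = 0.1792
R = v/ω = -1.0/1.75 = -0.5714
x' = 1.5 + -0.5714·(sin 0.1792 − sin -1.5708) = 0.8267
y' = -3 − -0.5714·(cos 0.1792 − cos -1.5708) = -2.4377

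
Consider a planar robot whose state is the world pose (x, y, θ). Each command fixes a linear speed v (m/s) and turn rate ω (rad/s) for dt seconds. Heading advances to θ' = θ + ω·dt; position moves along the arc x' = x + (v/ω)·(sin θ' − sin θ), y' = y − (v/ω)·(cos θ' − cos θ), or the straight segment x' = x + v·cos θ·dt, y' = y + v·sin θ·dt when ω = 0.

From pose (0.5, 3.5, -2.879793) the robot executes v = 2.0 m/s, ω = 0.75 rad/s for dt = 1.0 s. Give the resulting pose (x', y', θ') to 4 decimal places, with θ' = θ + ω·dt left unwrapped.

θ' = -2.8798 + 0.75·1.0 = -2.1298
R = v/ω = 2.0/0.75 = 2.6667
x' = 0.5 + 2.6667·(sin -2.1298 − sin -2.8798) = -1.0706
y' = 3.5 − 2.6667·(cos -2.1298 − cos -2.8798) = 2.3384

(-1.0706, 2.3384, -2.1298)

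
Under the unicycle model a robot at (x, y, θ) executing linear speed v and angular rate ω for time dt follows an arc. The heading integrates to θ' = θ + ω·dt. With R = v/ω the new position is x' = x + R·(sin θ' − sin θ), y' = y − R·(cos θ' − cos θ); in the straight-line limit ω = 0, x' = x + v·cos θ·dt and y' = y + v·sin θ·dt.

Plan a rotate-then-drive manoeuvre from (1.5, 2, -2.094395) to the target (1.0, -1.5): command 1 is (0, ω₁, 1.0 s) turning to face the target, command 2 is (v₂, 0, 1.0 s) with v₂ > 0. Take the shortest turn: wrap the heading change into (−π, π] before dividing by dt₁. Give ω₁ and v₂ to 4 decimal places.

ω₁ = 0.3817, v₂ = 3.5355

heading to target = atan2(-1.5−2, 1−1.5) = -1.7127
Δθ = wrap(-1.7127 − -2.0944) = 0.3817; ω₁ = Δθ/dt₁ = 0.3817
distance = √((1−1.5)² + (-1.5−2)²) = 3.5355; v₂ = distance/dt₂ = 3.5355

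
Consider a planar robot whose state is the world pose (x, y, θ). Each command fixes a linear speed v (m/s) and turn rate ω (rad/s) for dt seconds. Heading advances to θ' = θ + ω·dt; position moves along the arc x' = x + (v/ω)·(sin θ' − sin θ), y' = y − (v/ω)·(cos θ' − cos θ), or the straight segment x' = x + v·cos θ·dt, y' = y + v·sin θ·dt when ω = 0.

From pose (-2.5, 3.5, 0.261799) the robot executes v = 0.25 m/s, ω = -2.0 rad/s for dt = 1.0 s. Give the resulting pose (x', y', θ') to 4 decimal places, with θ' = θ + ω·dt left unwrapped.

θ' = 0.2618 + -2.0·1.0 = -1.7382
R = v/ω = 0.25/-2.0 = -0.1250
x' = -2.5 + -0.1250·(sin -1.7382 − sin 0.2618) = -2.3444
y' = 3.5 − -0.1250·(cos -1.7382 − cos 0.2618) = 3.3584

(-2.3444, 3.3584, -1.7382)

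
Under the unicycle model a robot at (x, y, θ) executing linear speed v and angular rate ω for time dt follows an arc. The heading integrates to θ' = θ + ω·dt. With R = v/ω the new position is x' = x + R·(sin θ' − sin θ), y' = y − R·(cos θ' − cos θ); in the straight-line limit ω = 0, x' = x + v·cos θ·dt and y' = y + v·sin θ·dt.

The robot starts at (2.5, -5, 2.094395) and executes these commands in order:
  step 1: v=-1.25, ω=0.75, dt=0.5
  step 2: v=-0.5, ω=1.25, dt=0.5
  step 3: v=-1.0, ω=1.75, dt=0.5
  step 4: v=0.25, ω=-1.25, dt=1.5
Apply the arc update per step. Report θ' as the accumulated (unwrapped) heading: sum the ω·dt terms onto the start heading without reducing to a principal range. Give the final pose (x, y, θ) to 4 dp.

(3.2630, -5.3378, 2.0944)

step 1: θ'=2.4694 (R=-1.6667) → pose (2.9055, -5.4708, 2.4694)
step 2: θ'=3.0944 (R=-0.4000) → pose (3.1357, -5.5573, 3.0944)
step 3: θ'=3.9694 (R=-0.5714) → pose (3.5835, -5.3731, 3.9694)
step 4: θ'=2.0944 (R=-0.2000) → pose (3.2630, -5.3378, 2.0944)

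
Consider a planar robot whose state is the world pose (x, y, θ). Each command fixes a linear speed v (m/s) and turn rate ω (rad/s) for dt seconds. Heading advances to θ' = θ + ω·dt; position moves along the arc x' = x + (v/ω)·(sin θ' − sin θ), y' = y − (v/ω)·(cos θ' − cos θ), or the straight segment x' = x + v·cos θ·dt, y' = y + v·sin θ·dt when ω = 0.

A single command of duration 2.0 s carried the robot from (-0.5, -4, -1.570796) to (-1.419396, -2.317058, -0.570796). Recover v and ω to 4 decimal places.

v = -1.0000, ω = 0.5000

Δθ = -0.570796 − -1.570796 = 1.000000
ω = Δθ/dt = 1.000000/2.0 = 0.5000
R = −Δy/(cos θ' − cos θ) = -2.0000
v = R·ω = -2.0000·0.5000 = -1.0000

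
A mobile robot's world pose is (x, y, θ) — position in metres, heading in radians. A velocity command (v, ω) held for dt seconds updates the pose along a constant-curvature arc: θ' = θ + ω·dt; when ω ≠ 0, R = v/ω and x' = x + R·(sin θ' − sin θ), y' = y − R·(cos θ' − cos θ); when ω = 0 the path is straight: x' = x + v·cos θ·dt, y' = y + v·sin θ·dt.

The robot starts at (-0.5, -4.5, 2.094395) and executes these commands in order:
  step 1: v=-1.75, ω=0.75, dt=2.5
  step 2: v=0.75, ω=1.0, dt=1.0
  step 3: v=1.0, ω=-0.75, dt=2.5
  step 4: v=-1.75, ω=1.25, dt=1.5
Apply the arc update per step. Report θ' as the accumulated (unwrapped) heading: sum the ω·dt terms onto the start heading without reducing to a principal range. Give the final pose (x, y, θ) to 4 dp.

step 1: θ'=3.9694 (R=-2.3333) → pose (3.2391, -4.9118, 3.9694)
step 2: θ'=4.9694 (R=0.7500) → pose (3.0661, -5.6098, 4.9694)
step 3: θ'=3.0944 (R=-1.3333) → pose (1.7136, -7.2806, 3.0944)
step 4: θ'=4.9694 (R=-1.4000) → pose (3.1337, -5.5263, 4.9694)

(3.1337, -5.5263, 4.9694)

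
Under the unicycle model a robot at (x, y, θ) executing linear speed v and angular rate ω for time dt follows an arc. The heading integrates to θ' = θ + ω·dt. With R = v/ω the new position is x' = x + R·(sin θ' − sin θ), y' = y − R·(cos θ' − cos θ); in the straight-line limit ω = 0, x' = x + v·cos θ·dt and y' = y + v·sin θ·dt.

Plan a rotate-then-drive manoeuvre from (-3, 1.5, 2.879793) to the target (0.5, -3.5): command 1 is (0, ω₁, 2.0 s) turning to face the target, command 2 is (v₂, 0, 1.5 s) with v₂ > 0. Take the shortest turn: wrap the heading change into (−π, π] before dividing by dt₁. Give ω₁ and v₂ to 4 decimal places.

heading to target = atan2(-3.5−1.5, 0.5−-3) = -0.9601
Δθ = wrap(-0.9601 − 2.8798) = 2.4433; ω₁ = Δθ/dt₁ = 1.2217
distance = √((0.5−-3)² + (-3.5−1.5)²) = 6.1033; v₂ = distance/dt₂ = 4.0689

ω₁ = 1.2217, v₂ = 4.0689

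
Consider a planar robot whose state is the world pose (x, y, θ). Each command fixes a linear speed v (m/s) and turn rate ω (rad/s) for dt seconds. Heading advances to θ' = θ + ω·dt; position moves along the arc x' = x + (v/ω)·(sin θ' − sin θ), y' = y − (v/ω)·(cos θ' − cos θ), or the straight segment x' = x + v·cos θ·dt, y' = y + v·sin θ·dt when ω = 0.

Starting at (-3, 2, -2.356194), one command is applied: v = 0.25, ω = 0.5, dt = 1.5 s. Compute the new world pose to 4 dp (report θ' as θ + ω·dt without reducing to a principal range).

(-3.1461, 1.6641, -1.6062)

θ' = -2.3562 + 0.5·1.5 = -1.6062
R = v/ω = 0.25/0.5 = 0.5000
x' = -3 + 0.5000·(sin -1.6062 − sin -2.3562) = -3.1461
y' = 2 − 0.5000·(cos -1.6062 − cos -2.3562) = 1.6641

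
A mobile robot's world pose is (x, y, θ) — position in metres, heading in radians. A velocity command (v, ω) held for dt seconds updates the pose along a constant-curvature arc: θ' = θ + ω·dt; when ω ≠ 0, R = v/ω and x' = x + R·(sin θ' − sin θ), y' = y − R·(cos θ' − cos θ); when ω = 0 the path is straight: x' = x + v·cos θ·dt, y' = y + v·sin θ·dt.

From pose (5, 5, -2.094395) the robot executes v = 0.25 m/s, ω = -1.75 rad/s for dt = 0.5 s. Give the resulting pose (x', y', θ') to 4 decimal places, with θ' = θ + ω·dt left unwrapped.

(4.9008, 4.9307, -2.9694)

θ' = -2.0944 + -1.75·0.5 = -2.9694
R = v/ω = 0.25/-1.75 = -0.1429
x' = 5 + -0.1429·(sin -2.9694 − sin -2.0944) = 4.9008
y' = 5 − -0.1429·(cos -2.9694 − cos -2.0944) = 4.9307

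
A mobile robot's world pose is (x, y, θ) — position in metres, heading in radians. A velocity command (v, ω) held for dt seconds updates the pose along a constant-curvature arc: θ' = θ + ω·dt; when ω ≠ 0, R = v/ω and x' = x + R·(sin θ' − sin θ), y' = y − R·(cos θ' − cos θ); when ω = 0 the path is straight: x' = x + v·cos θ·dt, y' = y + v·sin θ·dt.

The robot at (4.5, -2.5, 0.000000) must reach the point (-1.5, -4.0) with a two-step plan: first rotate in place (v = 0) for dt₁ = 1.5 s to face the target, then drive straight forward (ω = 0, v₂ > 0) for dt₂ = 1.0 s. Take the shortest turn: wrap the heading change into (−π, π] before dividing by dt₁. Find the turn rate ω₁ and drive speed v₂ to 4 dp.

ω₁ = -1.9311, v₂ = 6.1847

heading to target = atan2(-4−-2.5, -1.5−4.5) = -2.8966
Δθ = wrap(-2.8966 − 0.0000) = -2.8966; ω₁ = Δθ/dt₁ = -1.9311
distance = √((-1.5−4.5)² + (-4−-2.5)²) = 6.1847; v₂ = distance/dt₂ = 6.1847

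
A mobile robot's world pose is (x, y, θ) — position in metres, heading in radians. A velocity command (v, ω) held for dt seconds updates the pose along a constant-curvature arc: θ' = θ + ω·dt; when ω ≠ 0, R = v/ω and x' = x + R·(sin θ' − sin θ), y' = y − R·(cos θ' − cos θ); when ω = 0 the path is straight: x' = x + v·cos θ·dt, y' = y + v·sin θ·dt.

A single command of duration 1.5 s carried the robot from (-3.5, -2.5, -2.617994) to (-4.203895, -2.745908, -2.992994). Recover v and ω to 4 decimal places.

Δθ = -2.992994 − -2.617994 = -0.375000
ω = Δθ/dt = -0.375000/1.5 = -0.2500
R = Δx/(sin θ' − sin θ) = -2.0000
v = R·ω = -2.0000·-0.2500 = 0.5000

v = 0.5000, ω = -0.2500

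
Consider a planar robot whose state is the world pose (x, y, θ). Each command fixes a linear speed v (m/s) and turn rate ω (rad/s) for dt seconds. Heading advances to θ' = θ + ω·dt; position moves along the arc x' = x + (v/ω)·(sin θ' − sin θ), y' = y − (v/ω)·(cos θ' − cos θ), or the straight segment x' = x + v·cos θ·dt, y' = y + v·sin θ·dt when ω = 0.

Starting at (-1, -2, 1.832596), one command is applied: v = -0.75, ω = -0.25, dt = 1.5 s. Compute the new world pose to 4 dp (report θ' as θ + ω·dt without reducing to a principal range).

θ' = 1.8326 + -0.25·1.5 = 1.4576
R = v/ω = -0.75/-0.25 = 3.0000
x' = -1 + 3.0000·(sin 1.4576 − sin 1.8326) = -0.9170
y' = -2 − 3.0000·(cos 1.4576 − cos 1.8326) = -3.1153

(-0.9170, -3.1153, 1.4576)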